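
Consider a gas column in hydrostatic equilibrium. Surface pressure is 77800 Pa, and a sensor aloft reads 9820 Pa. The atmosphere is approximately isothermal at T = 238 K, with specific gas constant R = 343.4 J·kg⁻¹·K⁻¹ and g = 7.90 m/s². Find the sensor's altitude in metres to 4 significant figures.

z ≈ 21410 m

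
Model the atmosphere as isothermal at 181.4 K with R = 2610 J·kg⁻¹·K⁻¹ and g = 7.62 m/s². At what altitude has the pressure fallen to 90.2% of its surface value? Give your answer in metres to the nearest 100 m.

Scale height: H = RT/g = 2610 × 181.4 / 7.62 = 62133 m.
Set P/P₀ = exp(−z/H) = 0.902, so z = −H ln(0.902).
−ln(0.902) = 0.10314; z = 62133 × 0.10314 = 6408.4 m.

z ≈ 6400 m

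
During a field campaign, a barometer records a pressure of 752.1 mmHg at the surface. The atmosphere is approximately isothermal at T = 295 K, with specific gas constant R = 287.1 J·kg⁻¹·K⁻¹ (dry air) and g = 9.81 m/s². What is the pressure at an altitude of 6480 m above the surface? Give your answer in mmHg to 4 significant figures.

P ≈ 355.1 mmHg

Scale height: H = RT/g = 287.1 × 295 / 9.81 = 8633.5 m.
Barometric formula: P = P₀ exp(−z/H).
z/H = 6480.0/8633.5 = 0.75056; exp(−0.75056) = 0.47210.
P = 752.1 × 0.47210 = 355.07 mmHg.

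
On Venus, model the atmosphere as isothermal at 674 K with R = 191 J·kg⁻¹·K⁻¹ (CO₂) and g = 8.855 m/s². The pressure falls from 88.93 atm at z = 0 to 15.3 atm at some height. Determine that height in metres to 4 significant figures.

z ≈ 25590 m

Scale height: H = RT/g = 191 × 674 / 8.855 = 14538 m.
Invert the barometric formula: z = H ln(P₀/P).
P₀/P = 88.93/15.3 = 5.8124; ln(5.8124) = 1.7600.
z = 14538 × 1.7600 = 25587 m.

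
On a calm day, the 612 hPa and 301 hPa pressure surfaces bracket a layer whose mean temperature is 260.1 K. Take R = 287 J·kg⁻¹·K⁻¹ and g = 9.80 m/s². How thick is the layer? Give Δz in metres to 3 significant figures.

Δz ≈ 5410 m

Hypsometric equation: Δz = (R T̄/g) ln(P₁/P₂).
R T̄/g = 287 × 260.1 / 9.80 = 7617.2 m.
ln(612/301) = ln(2.0332) = 0.70961.
Δz = 7617.2 × 0.70961 = 5405.2 m.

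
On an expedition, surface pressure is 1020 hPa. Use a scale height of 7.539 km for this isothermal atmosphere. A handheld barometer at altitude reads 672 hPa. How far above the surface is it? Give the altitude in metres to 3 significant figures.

Invert the barometric formula: z = H ln(P₀/P).
P₀/P = 1020/672 = 1.5179; ln(1.5179) = 0.41733.
z = 7539.0 × 0.41733 = 3146.3 m.

z ≈ 3150 m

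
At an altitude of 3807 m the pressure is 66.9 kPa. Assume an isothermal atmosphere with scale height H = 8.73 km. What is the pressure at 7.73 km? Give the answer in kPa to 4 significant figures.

Between two levels, P₂ = P₁ exp(−Δz/H) with Δz = z₂ − z₁.
Δz = 7730.0 − 3807.0 = 3923.0 m; Δz/H = 3923.0/8730.0 = 0.44937.
P₂ = 66.9 × exp(−0.44937) = 66.9 × 0.63803 = 42.684 kPa.

P ≈ 42.68 kPa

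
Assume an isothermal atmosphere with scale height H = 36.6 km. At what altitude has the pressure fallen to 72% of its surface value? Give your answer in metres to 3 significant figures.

z ≈ 12000 m

Set P/P₀ = exp(−z/H) = 0.72, so z = −H ln(0.72).
−ln(0.72) = 0.32850; z = 36600 × 0.32850 = 12023 m.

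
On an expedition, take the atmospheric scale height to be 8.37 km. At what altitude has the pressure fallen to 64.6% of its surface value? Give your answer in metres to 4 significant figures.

Set P/P₀ = exp(−z/H) = 0.646, so z = −H ln(0.646).
−ln(0.646) = 0.43696; z = 8370.0 × 0.43696 = 3657.4 m.

z ≈ 3657 m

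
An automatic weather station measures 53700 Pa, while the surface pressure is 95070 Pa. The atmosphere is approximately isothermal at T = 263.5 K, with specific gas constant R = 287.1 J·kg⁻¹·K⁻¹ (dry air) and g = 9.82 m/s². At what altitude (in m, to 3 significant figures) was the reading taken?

z ≈ 4400 m

Scale height: H = RT/g = 287.1 × 263.5 / 9.82 = 7703.8 m.
Invert the barometric formula: z = H ln(P₀/P).
P₀/P = 95070/53700 = 1.7704; ln(1.7704) = 0.57121.
z = 7703.8 × 0.57121 = 4400.5 m.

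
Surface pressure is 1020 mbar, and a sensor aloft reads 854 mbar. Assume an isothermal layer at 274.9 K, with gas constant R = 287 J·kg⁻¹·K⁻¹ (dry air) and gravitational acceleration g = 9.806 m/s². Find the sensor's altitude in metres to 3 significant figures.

z ≈ 1430 m

Scale height: H = RT/g = 287 × 274.9 / 9.806 = 8045.7 m.
Invert the barometric formula: z = H ln(P₀/P).
P₀/P = 1020/854 = 1.1944; ln(1.1944) = 0.17764.
z = 8045.7 × 0.17764 = 1429.2 m.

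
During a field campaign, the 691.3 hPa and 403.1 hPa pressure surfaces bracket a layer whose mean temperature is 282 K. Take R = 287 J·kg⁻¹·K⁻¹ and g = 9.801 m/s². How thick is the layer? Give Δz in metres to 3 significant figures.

Δz ≈ 4450 m

Hypsometric equation: Δz = (R T̄/g) ln(P₁/P₂).
R T̄/g = 287 × 282 / 9.801 = 8257.7 m.
ln(691.3/403.1) = ln(1.7150) = 0.53941.
Δz = 8257.7 × 0.53941 = 4454.3 m.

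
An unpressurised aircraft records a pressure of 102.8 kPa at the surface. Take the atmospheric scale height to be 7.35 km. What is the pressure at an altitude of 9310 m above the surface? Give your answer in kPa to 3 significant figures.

P ≈ 29.0 kPa

Barometric formula: P = P₀ exp(−z/H).
z/H = 9310.0/7350.0 = 1.2667; exp(−1.2667) = 0.28176.
P = 102.8 × 0.28176 = 28.965 kPa.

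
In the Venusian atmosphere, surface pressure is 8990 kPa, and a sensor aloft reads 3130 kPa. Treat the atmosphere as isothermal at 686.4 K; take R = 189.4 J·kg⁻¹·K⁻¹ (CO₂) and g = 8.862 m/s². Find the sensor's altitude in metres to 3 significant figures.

z ≈ 15500 m

Scale height: H = RT/g = 189.4 × 686.4 / 8.862 = 14670 m.
Invert the barometric formula: z = H ln(P₀/P).
P₀/P = 8990/3130 = 2.8722; ln(2.8722) = 1.0551.
z = 14670 × 1.0551 = 15478 m.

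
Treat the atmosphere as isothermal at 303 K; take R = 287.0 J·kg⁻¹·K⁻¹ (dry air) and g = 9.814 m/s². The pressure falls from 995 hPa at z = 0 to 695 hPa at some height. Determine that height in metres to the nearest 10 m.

z ≈ 3180 m

Scale height: H = RT/g = 287.0 × 303 / 9.814 = 8860.9 m.
Invert the barometric formula: z = H ln(P₀/P).
P₀/P = 995/695 = 1.4317; ln(1.4317) = 0.35886.
z = 8860.9 × 0.35886 = 3179.8 m.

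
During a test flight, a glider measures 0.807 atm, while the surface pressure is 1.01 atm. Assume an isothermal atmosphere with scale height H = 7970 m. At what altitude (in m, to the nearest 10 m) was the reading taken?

z ≈ 1790 m

Invert the barometric formula: z = H ln(P₀/P).
P₀/P = 1.01/0.807 = 1.2515; ln(1.2515) = 0.22434.
z = 7970.0 × 0.22434 = 1788.0 m.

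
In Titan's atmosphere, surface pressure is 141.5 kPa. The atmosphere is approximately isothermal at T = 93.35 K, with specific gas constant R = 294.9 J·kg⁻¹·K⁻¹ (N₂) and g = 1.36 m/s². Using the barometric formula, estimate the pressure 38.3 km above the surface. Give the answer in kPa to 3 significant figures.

P ≈ 21.3 kPa

Scale height: H = RT/g = 294.9 × 93.35 / 1.36 = 20242 m.
Barometric formula: P = P₀ exp(−z/H).
z/H = 38300/20242 = 1.8921; exp(−1.8921) = 0.15075.
P = 141.5 × 0.15075 = 21.331 kPa.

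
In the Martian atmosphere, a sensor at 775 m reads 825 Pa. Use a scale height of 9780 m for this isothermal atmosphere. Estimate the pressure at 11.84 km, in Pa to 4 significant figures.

P ≈ 266.1 Pa

Between two levels, P₂ = P₁ exp(−Δz/H) with Δz = z₂ − z₁.
Δz = 11840 − 775.00 = 11065 m; Δz/H = 11065/9780.0 = 1.1314.
P₂ = 825 × exp(−1.1314) = 825 × 0.32258 = 266.13 Pa.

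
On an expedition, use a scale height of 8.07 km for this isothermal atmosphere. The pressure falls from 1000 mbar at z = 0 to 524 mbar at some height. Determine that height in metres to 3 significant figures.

z ≈ 5220 m

Invert the barometric formula: z = H ln(P₀/P).
P₀/P = 1000/524 = 1.9084; ln(1.9084) = 0.64627.
z = 8070.0 × 0.64627 = 5215.4 m.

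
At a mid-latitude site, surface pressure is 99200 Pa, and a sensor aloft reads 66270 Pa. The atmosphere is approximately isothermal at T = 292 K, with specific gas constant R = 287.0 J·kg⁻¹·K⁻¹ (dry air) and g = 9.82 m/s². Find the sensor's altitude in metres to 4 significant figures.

z ≈ 3443 m

Scale height: H = RT/g = 287.0 × 292 / 9.82 = 8534.0 m.
Invert the barometric formula: z = H ln(P₀/P).
P₀/P = 99200/66270 = 1.4969; ln(1.4969) = 0.40340.
z = 8534.0 × 0.40340 = 3442.6 m.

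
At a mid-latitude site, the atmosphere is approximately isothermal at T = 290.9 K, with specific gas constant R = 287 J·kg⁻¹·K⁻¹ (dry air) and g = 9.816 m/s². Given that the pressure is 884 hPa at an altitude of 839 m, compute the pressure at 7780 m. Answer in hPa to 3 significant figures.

P ≈ 391 hPa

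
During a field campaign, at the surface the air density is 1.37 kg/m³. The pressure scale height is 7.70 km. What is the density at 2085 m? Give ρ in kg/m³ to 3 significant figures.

In an isothermal atmosphere, density decays like pressure: ρ = ρ₀ exp(−z/H).
z/H = 2085.0/7700.0 = 0.27078; exp(−0.27078) = 0.76278.
ρ = 1.37 × 0.76278 = 1.0450 kg/m³.

ρ ≈ 1.05 kg/m³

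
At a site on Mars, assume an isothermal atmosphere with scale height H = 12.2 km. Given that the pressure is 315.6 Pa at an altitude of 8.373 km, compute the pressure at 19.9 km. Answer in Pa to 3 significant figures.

P ≈ 123 Pa

Between two levels, P₂ = P₁ exp(−Δz/H) with Δz = z₂ − z₁.
Δz = 19900 − 8373.0 = 11527 m; Δz/H = 11527/12200 = 0.94484.
P₂ = 315.6 × exp(−0.94484) = 315.6 × 0.38874 = 122.69 Pa.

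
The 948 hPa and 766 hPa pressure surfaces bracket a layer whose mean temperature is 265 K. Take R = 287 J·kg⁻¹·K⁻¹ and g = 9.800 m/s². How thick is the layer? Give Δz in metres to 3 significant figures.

Δz ≈ 1650 m

Hypsometric equation: Δz = (R T̄/g) ln(P₁/P₂).
R T̄/g = 287 × 265 / 9.800 = 7760.7 m.
ln(948/766) = ln(1.2376) = 0.21317.
Δz = 7760.7 × 0.21317 = 1654.3 m.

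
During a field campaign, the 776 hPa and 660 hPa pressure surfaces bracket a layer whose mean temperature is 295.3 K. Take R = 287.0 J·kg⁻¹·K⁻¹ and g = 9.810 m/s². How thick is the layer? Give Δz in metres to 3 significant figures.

Hypsometric equation: Δz = (R T̄/g) ln(P₁/P₂).
R T̄/g = 287.0 × 295.3 / 9.810 = 8639.3 m.
ln(776/660) = ln(1.1758) = 0.16195.
Δz = 8639.3 × 0.16195 = 1399.1 m.

Δz ≈ 1400 m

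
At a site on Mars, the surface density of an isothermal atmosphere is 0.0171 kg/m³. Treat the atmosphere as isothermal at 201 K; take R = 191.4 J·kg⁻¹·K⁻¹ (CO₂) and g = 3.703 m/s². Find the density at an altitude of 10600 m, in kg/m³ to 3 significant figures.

ρ ≈ 0.00616 kg/m³

Scale height: H = RT/g = 191.4 × 201 / 3.703 = 10389 m.
In an isothermal atmosphere, density decays like pressure: ρ = ρ₀ exp(−z/H).
z/H = 10600/10389 = 1.0203; exp(−1.0203) = 0.36049.
ρ = 0.0171 × 0.36049 = 0.0061644 kg/m³.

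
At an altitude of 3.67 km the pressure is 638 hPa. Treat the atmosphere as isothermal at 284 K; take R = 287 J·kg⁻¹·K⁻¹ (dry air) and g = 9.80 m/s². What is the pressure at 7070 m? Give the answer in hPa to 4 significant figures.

P ≈ 423.9 hPa

Scale height: H = RT/g = 287 × 284 / 9.80 = 8317.1 m.
Between two levels, P₂ = P₁ exp(−Δz/H) with Δz = z₂ − z₁.
Δz = 7070.0 − 3670.0 = 3400.0 m; Δz/H = 3400.0/8317.1 = 0.40880.
P₂ = 638 × exp(−0.40880) = 638 × 0.66445 = 423.92 hPa.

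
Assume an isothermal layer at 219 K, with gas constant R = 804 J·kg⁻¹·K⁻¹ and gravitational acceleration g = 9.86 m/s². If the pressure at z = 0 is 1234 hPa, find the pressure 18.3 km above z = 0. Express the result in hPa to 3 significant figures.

P ≈ 443 hPa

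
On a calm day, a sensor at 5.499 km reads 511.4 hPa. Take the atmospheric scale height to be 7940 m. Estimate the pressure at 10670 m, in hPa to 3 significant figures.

P ≈ 267 hPa

Between two levels, P₂ = P₁ exp(−Δz/H) with Δz = z₂ − z₁.
Δz = 10670 − 5499.0 = 5171.0 m; Δz/H = 5171.0/7940.0 = 0.65126.
P₂ = 511.4 × exp(−0.65126) = 511.4 × 0.52139 = 266.64 hPa.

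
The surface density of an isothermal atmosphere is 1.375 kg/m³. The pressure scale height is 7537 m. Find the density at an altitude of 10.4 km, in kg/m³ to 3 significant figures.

ρ ≈ 0.346 kg/m³

In an isothermal atmosphere, density decays like pressure: ρ = ρ₀ exp(−z/H).
z/H = 10400/7537.0 = 1.3799; exp(−1.3799) = 0.25160.
ρ = 1.375 × 0.25160 = 0.34595 kg/m³.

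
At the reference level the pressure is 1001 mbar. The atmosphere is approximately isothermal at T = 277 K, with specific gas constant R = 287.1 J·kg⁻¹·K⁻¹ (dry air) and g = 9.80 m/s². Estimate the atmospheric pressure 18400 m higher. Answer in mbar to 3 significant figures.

P ≈ 104 mbar

Scale height: H = RT/g = 287.1 × 277 / 9.80 = 8115.0 m.
Barometric formula: P = P₀ exp(−z/H).
z/H = 18400/8115.0 = 2.2674; exp(−2.2674) = 0.10358.
P = 1001 × 0.10358 = 103.68 mbar.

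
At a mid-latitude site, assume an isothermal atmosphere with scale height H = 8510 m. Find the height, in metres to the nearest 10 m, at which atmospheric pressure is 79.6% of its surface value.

Set P/P₀ = exp(−z/H) = 0.796, so z = −H ln(0.796).
−ln(0.796) = 0.22816; z = 8510.0 × 0.22816 = 1941.6 m.

z ≈ 1940 m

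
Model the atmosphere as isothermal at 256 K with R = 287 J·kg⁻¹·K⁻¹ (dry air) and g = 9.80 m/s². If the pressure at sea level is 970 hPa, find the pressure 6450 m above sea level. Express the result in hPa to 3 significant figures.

P ≈ 410 hPa

Scale height: H = RT/g = 287 × 256 / 9.80 = 7497.1 m.
Barometric formula: P = P₀ exp(−z/H).
z/H = 6450.0/7497.1 = 0.86033; exp(−0.86033) = 0.42302.
P = 970 × 0.42302 = 410.33 hPa.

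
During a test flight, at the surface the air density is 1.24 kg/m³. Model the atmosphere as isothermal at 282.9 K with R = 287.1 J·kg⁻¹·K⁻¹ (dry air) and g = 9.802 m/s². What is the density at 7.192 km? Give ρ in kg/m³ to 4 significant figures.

Scale height: H = RT/g = 287.1 × 282.9 / 9.802 = 8286.1 m.
In an isothermal atmosphere, density decays like pressure: ρ = ρ₀ exp(−z/H).
z/H = 7192.0/8286.1 = 0.86796; exp(−0.86796) = 0.41981.
ρ = 1.24 × 0.41981 = 0.52056 kg/m³.

ρ ≈ 0.5206 kg/m³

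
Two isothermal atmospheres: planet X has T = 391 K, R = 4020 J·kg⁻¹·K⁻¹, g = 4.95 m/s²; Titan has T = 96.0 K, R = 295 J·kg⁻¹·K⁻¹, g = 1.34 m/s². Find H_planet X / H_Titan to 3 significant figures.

H_planet X/H_Titan ≈ 15.0

H = RT/g for each body.
H_planet X = 4020 × 391 / 4.95 = 317540 m.
H_Titan = 295 × 96.0 / 1.34 = 21134 m.
H_planet X/H_Titan = 317540/21134 = 15.025.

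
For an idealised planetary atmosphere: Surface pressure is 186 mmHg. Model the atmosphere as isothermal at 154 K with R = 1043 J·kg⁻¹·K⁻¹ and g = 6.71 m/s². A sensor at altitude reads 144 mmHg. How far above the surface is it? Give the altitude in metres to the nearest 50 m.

Scale height: H = RT/g = 1043 × 154 / 6.71 = 23938 m.
Invert the barometric formula: z = H ln(P₀/P).
P₀/P = 186/144 = 1.2917; ln(1.2917) = 0.25596.
z = 23938 × 0.25596 = 6127.2 m.

z ≈ 6150 m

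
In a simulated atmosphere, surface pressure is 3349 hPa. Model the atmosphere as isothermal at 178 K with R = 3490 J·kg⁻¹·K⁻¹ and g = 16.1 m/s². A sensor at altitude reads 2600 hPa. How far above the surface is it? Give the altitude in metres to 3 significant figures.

z ≈ 9770 m

Scale height: H = RT/g = 3490 × 178 / 16.1 = 38585 m.
Invert the barometric formula: z = H ln(P₀/P).
P₀/P = 3349/2600 = 1.2881; ln(1.2881) = 0.25317.
z = 38585 × 0.25317 = 9768.6 m.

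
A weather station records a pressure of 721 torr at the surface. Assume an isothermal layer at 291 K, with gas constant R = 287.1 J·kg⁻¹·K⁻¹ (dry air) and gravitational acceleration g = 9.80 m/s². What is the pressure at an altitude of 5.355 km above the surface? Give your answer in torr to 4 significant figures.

Scale height: H = RT/g = 287.1 × 291 / 9.80 = 8525.1 m.
Barometric formula: P = P₀ exp(−z/H).
z/H = 5355.0/8525.1 = 0.62815; exp(−0.62815) = 0.53358.
P = 721 × 0.53358 = 384.71 torr.

P ≈ 384.7 torr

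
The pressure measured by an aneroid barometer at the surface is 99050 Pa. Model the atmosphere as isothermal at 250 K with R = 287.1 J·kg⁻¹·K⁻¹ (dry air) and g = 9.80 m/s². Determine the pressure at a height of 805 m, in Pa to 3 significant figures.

P ≈ 88700 Pa

Scale height: H = RT/g = 287.1 × 250 / 9.80 = 7324.0 m.
Barometric formula: P = P₀ exp(−z/H).
z/H = 805.00/7324.0 = 0.10991; exp(−0.10991) = 0.89591.
P = 99050 × 0.89591 = 88740 Pa.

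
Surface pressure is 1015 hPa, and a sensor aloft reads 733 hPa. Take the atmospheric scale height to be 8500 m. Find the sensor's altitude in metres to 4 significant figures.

z ≈ 2767 m

Invert the barometric formula: z = H ln(P₀/P).
P₀/P = 1015/733 = 1.3847; ln(1.3847) = 0.32548.
z = 8500.0 × 0.32548 = 2766.6 m.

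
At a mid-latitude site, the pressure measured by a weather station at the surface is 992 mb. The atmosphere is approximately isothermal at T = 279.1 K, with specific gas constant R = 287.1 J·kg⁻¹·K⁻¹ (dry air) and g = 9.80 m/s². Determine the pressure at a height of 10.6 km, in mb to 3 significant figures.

P ≈ 271 mb

Scale height: H = RT/g = 287.1 × 279.1 / 9.80 = 8176.5 m.
Barometric formula: P = P₀ exp(−z/H).
z/H = 10600/8176.5 = 1.2964; exp(−1.2964) = 0.27351.
P = 992 × 0.27351 = 271.32 mb.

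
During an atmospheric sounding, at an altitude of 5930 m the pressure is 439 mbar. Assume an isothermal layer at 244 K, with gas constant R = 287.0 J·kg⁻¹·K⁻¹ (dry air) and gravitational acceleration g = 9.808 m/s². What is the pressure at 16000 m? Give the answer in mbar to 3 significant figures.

P ≈ 107 mbar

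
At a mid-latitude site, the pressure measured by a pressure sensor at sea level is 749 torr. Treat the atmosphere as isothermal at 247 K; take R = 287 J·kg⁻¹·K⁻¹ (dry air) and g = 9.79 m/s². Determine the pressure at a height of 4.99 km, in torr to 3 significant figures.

Scale height: H = RT/g = 287 × 247 / 9.79 = 7241.0 m.
Barometric formula: P = P₀ exp(−z/H).
z/H = 4990.0/7241.0 = 0.68913; exp(−0.68913) = 0.50201.
P = 749 × 0.50201 = 376.01 torr.

P ≈ 376 torr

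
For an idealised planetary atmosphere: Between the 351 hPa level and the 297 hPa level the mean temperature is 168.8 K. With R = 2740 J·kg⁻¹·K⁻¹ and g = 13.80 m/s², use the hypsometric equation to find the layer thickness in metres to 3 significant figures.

Δz ≈ 5600 m

Hypsometric equation: Δz = (R T̄/g) ln(P₁/P₂).
R T̄/g = 2740 × 168.8 / 13.80 = 33515 m.
ln(351/297) = ln(1.1818) = 0.16704.
Δz = 33515 × 0.16704 = 5598.3 m.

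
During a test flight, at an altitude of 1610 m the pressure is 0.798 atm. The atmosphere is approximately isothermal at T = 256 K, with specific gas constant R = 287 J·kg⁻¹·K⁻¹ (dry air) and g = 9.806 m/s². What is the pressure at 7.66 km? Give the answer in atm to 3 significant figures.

Scale height: H = RT/g = 287 × 256 / 9.806 = 7492.6 m.
Between two levels, P₂ = P₁ exp(−Δz/H) with Δz = z₂ − z₁.
Δz = 7660.0 − 1610.0 = 6050.0 m; Δz/H = 6050.0/7492.6 = 0.80746.
P₂ = 0.798 × exp(−0.80746) = 0.798 × 0.44599 = 0.35590 atm.

P ≈ 0.356 atm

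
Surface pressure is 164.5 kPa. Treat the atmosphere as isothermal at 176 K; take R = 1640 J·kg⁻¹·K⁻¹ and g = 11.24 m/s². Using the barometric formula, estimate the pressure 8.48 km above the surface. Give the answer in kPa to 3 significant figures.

P ≈ 118 kPa

Scale height: H = RT/g = 1640 × 176 / 11.24 = 25680 m.
Barometric formula: P = P₀ exp(−z/H).
z/H = 8480.0/25680 = 0.33022; exp(−0.33022) = 0.71877.
P = 164.5 × 0.71877 = 118.24 kPa.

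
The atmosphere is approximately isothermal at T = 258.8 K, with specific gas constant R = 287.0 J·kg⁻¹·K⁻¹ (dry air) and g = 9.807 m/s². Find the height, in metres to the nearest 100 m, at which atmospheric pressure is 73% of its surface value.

z ≈ 2400 m

Scale height: H = RT/g = 287.0 × 258.8 / 9.807 = 7573.7 m.
Set P/P₀ = exp(−z/H) = 0.73, so z = −H ln(0.73).
−ln(0.73) = 0.31471; z = 7573.7 × 0.31471 = 2383.5 m.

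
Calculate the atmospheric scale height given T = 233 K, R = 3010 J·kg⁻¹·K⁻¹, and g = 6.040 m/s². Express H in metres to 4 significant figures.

H ≈ 116100 m

The scale height of an isothermal atmosphere is H = RT/g.
H = 3010 × 233 / 6.040 = 701330/6.040 = 116110 m.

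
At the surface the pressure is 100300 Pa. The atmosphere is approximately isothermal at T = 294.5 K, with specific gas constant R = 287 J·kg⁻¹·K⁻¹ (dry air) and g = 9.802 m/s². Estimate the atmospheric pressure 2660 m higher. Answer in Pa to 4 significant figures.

P ≈ 73680 Pa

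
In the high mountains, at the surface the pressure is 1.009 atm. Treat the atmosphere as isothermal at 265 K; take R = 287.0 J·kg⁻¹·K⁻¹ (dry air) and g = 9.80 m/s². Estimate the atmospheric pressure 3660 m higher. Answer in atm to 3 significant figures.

Scale height: H = RT/g = 287.0 × 265 / 9.80 = 7760.7 m.
Barometric formula: P = P₀ exp(−z/H).
z/H = 3660.0/7760.7 = 0.47161; exp(−0.47161) = 0.62400.
P = 1.009 × 0.62400 = 0.62962 atm.

P ≈ 0.630 atm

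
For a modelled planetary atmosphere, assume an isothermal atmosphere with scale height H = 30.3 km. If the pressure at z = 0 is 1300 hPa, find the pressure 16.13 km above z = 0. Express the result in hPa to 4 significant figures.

Barometric formula: P = P₀ exp(−z/H).
z/H = 16130/30300 = 0.53234; exp(−0.53234) = 0.58723.
P = 1300 × 0.58723 = 763.40 hPa.

P ≈ 763.4 hPa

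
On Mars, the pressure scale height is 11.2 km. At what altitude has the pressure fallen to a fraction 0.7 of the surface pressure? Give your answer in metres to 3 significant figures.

Set P/P₀ = exp(−z/H) = 0.7, so z = −H ln(0.7).
−ln(0.7) = 0.35667; z = 11200 × 0.35667 = 3994.7 m.

z ≈ 3990 m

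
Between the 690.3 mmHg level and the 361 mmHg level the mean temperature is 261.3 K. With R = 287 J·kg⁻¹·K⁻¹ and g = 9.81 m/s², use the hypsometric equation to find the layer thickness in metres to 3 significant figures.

Hypsometric equation: Δz = (R T̄/g) ln(P₁/P₂).
R T̄/g = 287 × 261.3 / 9.81 = 7644.6 m.
ln(690.3/361) = ln(1.9122) = 0.64825.
Δz = 7644.6 × 0.64825 = 4955.6 m.

Δz ≈ 4960 m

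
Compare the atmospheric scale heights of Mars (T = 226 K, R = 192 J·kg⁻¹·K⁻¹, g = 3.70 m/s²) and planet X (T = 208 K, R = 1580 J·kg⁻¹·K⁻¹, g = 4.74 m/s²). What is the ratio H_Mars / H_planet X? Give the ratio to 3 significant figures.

H_Mars/H_planet X ≈ 0.169

H = RT/g for each body.
H_Mars = 192 × 226 / 3.70 = 11728 m.
H_planet X = 1580 × 208 / 4.74 = 69333 m.
H_Mars/H_planet X = 11728/69333 = 0.16915.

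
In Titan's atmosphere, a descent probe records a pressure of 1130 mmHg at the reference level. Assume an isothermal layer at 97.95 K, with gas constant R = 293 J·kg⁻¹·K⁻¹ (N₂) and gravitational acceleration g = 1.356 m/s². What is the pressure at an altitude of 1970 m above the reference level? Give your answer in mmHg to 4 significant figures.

P ≈ 1030 mmHg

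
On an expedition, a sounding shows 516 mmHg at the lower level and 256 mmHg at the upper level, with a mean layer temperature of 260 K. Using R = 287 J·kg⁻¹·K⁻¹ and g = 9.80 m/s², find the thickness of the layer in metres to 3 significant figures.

Δz ≈ 5340 m

Hypsometric equation: Δz = (R T̄/g) ln(P₁/P₂).
R T̄/g = 287 × 260 / 9.80 = 7614.3 m.
ln(516/256) = ln(2.0156) = 0.70092.
Δz = 7614.3 × 0.70092 = 5337.0 m.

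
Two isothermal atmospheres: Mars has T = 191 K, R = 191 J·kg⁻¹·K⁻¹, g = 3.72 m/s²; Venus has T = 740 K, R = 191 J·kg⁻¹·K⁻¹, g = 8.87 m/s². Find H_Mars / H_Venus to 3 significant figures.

H_Mars/H_Venus ≈ 0.615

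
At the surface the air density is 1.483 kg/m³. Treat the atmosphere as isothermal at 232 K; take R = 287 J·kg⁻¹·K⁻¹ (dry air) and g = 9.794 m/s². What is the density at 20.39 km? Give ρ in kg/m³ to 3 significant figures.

Scale height: H = RT/g = 287 × 232 / 9.794 = 6798.4 m.
In an isothermal atmosphere, density decays like pressure: ρ = ρ₀ exp(−z/H).
z/H = 20390/6798.4 = 2.9992; exp(−2.9992) = 0.049827.
ρ = 1.483 × 0.049827 = 0.073893 kg/m³.

ρ ≈ 0.0739 kg/m³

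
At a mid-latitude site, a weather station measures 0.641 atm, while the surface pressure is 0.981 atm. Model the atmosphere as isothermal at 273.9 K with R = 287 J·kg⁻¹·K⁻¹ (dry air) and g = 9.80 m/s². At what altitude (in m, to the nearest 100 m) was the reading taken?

z ≈ 3400 m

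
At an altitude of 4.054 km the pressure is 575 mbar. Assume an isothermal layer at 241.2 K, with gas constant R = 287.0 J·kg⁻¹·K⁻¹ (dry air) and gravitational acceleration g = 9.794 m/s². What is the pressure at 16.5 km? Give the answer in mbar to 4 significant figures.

Scale height: H = RT/g = 287.0 × 241.2 / 9.794 = 7068.0 m.
Between two levels, P₂ = P₁ exp(−Δz/H) with Δz = z₂ − z₁.
Δz = 16500 − 4054.0 = 12446 m; Δz/H = 12446/7068.0 = 1.7609.
P₂ = 575 × exp(−1.7609) = 575 × 0.17189 = 98.837 mbar.

P ≈ 98.84 mbar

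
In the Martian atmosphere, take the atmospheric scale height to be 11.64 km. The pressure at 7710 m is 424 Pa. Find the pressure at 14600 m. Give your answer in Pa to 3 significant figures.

P ≈ 235 Pa

Between two levels, P₂ = P₁ exp(−Δz/H) with Δz = z₂ − z₁.
Δz = 14600 − 7710.0 = 6890.0 m; Δz/H = 6890.0/11640 = 0.59192.
P₂ = 424 × exp(−0.59192) = 424 × 0.55326 = 234.58 Pa.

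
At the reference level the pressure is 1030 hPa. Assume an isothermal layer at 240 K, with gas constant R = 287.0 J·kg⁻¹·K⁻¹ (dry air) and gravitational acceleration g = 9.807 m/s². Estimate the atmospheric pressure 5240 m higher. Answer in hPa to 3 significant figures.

P ≈ 488 hPa

Scale height: H = RT/g = 287.0 × 240 / 9.807 = 7023.6 m.
Barometric formula: P = P₀ exp(−z/H).
z/H = 5240.0/7023.6 = 0.74606; exp(−0.74606) = 0.47423.
P = 1030 × 0.47423 = 488.46 hPa.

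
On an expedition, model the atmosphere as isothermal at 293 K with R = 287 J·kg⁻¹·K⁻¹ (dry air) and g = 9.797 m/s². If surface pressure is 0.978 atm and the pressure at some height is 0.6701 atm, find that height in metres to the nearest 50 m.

z ≈ 3250 m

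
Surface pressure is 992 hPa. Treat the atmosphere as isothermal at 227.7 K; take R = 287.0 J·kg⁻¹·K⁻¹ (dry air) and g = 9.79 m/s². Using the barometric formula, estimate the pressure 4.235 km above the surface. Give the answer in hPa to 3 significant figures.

P ≈ 526 hPa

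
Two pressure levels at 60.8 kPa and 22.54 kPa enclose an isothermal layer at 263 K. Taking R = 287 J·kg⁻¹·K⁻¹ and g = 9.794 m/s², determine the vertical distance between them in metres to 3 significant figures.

Δz ≈ 7650 m

Hypsometric equation: Δz = (R T̄/g) ln(P₁/P₂).
R T̄/g = 287 × 263 / 9.794 = 7706.9 m.
ln(60.8/22.54) = ln(2.6974) = 0.99229.
Δz = 7706.9 × 0.99229 = 7647.5 m.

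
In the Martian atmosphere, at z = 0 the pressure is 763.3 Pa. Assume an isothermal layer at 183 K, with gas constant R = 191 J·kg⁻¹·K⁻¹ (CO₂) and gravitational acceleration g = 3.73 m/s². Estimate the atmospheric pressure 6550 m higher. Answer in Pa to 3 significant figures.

Scale height: H = RT/g = 191 × 183 / 3.73 = 9370.8 m.
Barometric formula: P = P₀ exp(−z/H).
z/H = 6550.0/9370.8 = 0.69898; exp(−0.69898) = 0.49709.
P = 763.3 × 0.49709 = 379.43 Pa.

P ≈ 379 Pa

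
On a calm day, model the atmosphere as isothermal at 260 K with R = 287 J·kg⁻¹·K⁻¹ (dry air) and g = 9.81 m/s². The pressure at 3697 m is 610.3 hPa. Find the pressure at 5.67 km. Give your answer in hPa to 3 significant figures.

Scale height: H = RT/g = 287 × 260 / 9.81 = 7606.5 m.
Between two levels, P₂ = P₁ exp(−Δz/H) with Δz = z₂ − z₁.
Δz = 5670.0 − 3697.0 = 1973.0 m; Δz/H = 1973.0/7606.5 = 0.25938.
P₂ = 610.3 × exp(−0.25938) = 610.3 × 0.77153 = 470.86 hPa.

P ≈ 471 hPa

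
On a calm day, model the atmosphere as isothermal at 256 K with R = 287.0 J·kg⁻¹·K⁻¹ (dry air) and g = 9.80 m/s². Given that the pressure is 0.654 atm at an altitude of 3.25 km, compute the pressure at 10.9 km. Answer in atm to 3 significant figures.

Scale height: H = RT/g = 287.0 × 256 / 9.80 = 7497.1 m.
Between two levels, P₂ = P₁ exp(−Δz/H) with Δz = z₂ − z₁.
Δz = 10900 − 3250.0 = 7650.0 m; Δz/H = 7650.0/7497.1 = 1.0204.
P₂ = 0.654 × exp(−1.0204) = 0.654 × 0.36045 = 0.23573 atm.

P ≈ 0.236 atm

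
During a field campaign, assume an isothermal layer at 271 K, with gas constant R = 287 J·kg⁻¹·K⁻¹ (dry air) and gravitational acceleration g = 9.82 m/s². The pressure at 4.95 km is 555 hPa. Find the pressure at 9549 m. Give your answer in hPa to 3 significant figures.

Scale height: H = RT/g = 287 × 271 / 9.82 = 7920.3 m.
Between two levels, P₂ = P₁ exp(−Δz/H) with Δz = z₂ − z₁.
Δz = 9549.0 − 4950.0 = 4599.0 m; Δz/H = 4599.0/7920.3 = 0.58066.
P₂ = 555 × exp(−0.58066) = 555 × 0.55953 = 310.54 hPa.

P ≈ 311 hPa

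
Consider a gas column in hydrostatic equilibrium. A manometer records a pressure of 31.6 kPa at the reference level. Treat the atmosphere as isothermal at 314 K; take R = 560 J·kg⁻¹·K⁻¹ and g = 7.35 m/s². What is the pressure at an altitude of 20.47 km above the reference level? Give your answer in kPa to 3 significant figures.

Scale height: H = RT/g = 560 × 314 / 7.35 = 23924 m.
Barometric formula: P = P₀ exp(−z/H).
z/H = 20470/23924 = 0.85563; exp(−0.85563) = 0.42502.
P = 31.6 × 0.42502 = 13.431 kPa.

P ≈ 13.4 kPa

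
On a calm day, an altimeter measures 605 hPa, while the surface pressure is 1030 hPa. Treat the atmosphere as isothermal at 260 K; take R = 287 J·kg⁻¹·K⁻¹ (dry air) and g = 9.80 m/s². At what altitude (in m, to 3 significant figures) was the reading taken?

z ≈ 4050 m

Scale height: H = RT/g = 287 × 260 / 9.80 = 7614.3 m.
Invert the barometric formula: z = H ln(P₀/P).
P₀/P = 1030/605 = 1.7025; ln(1.7025) = 0.53210.
z = 7614.3 × 0.53210 = 4051.6 m.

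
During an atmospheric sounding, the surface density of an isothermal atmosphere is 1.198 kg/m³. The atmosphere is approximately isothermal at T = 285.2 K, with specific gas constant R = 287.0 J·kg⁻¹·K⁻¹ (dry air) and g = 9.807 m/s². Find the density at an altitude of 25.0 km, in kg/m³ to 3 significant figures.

ρ ≈ 0.0599 kg/m³

Scale height: H = RT/g = 287.0 × 285.2 / 9.807 = 8346.3 m.
In an isothermal atmosphere, density decays like pressure: ρ = ρ₀ exp(−z/H).
z/H = 25000/8346.3 = 2.9953; exp(−2.9953) = 0.050022.
ρ = 1.198 × 0.050022 = 0.059926 kg/m³.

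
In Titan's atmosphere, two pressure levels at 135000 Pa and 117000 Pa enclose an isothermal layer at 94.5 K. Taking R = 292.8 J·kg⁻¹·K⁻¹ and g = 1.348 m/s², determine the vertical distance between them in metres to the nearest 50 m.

Hypsometric equation: Δz = (R T̄/g) ln(P₁/P₂).
R T̄/g = 292.8 × 94.5 / 1.348 = 20526 m.
ln(135000/117000) = ln(1.1538) = 0.14306.
Δz = 20526 × 0.14306 = 2936.4 m.

Δz ≈ 2950 m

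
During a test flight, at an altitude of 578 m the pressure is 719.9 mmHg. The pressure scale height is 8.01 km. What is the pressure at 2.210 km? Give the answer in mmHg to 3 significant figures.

Between two levels, P₂ = P₁ exp(−Δz/H) with Δz = z₂ − z₁.
Δz = 2210.0 − 578.00 = 1632.0 m; Δz/H = 1632.0/8010.0 = 0.20375.
P₂ = 719.9 × exp(−0.20375) = 719.9 × 0.81567 = 587.20 mmHg.

P ≈ 587 mmHg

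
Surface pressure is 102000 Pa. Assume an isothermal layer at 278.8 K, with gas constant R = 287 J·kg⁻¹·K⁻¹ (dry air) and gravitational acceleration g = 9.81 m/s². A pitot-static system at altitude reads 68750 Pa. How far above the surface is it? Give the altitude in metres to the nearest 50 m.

Scale height: H = RT/g = 287 × 278.8 / 9.81 = 8156.5 m.
Invert the barometric formula: z = H ln(P₀/P).
P₀/P = 102000/68750 = 1.4836; ln(1.4836) = 0.39447.
z = 8156.5 × 0.39447 = 3217.5 m.

z ≈ 3200 m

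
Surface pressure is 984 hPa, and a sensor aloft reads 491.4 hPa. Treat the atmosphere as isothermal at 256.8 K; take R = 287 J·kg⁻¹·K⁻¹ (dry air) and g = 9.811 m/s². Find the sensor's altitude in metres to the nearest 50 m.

Scale height: H = RT/g = 287 × 256.8 / 9.811 = 7512.1 m.
Invert the barometric formula: z = H ln(P₀/P).
P₀/P = 984/491.4 = 2.0024; ln(2.0024) = 0.69435.
z = 7512.1 × 0.69435 = 5216.0 m.

z ≈ 5200 m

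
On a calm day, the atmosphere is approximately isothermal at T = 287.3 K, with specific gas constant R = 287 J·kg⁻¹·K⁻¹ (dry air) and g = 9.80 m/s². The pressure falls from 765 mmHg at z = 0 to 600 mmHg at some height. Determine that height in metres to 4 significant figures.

z ≈ 2044 m

Scale height: H = RT/g = 287 × 287.3 / 9.80 = 8413.8 m.
Invert the barometric formula: z = H ln(P₀/P).
P₀/P = 765/600 = 1.2750; ln(1.2750) = 0.24295.
z = 8413.8 × 0.24295 = 2044.1 m.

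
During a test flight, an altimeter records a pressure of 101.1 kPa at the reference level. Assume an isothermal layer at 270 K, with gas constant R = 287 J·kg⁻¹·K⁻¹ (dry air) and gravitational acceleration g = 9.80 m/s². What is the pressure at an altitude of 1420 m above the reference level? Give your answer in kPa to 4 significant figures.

P ≈ 84.48 kPa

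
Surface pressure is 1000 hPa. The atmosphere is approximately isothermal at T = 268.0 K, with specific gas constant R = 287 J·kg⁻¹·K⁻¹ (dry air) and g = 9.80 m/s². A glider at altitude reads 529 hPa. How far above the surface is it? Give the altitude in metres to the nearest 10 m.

z ≈ 5000 m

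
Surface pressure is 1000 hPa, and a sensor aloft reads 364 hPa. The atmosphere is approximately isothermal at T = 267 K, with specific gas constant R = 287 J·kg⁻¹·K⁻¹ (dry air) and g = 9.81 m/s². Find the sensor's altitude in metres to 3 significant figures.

z ≈ 7890 m

Scale height: H = RT/g = 287 × 267 / 9.81 = 7811.3 m.
Invert the barometric formula: z = H ln(P₀/P).
P₀/P = 1000/364 = 2.7473; ln(2.7473) = 1.0106.
z = 7811.3 × 1.0106 = 7894.1 m.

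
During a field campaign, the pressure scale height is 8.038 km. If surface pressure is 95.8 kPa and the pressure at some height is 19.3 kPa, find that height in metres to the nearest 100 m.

z ≈ 12900 m

Invert the barometric formula: z = H ln(P₀/P).
P₀/P = 95.8/19.3 = 4.9637; ln(4.9637) = 1.6022.
z = 8038.0 × 1.6022 = 12878 m.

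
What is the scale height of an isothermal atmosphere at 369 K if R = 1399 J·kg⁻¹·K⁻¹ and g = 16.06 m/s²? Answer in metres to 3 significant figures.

The scale height of an isothermal atmosphere is H = RT/g.
H = 1399 × 369 / 16.06 = 516230/16.06 = 32144 m.

H ≈ 32100 m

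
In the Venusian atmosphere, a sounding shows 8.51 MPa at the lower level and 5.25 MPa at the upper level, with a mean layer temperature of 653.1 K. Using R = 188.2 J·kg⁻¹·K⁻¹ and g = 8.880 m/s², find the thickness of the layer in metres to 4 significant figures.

Hypsometric equation: Δz = (R T̄/g) ln(P₁/P₂).
R T̄/g = 188.2 × 653.1 / 8.880 = 13842 m.
ln(8.51/5.25) = ln(1.6210) = 0.48304.
Δz = 13842 × 0.48304 = 6686.2 m.

Δz ≈ 6686 m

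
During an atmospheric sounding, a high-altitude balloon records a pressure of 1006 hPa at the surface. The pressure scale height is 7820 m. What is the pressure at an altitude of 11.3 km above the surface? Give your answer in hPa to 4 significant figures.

P ≈ 237.2 hPa

Barometric formula: P = P₀ exp(−z/H).
z/H = 11300/7820.0 = 1.4450; exp(−1.4450) = 0.23575.
P = 1006 × 0.23575 = 237.16 hPa.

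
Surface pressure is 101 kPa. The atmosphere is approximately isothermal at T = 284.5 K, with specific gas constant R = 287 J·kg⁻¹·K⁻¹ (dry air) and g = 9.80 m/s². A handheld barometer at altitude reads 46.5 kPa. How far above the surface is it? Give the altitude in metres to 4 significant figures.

z ≈ 6463 m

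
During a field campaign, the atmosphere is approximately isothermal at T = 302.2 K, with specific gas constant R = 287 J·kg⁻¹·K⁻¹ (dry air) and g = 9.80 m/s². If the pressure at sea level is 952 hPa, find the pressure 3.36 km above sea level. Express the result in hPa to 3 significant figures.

Scale height: H = RT/g = 287 × 302.2 / 9.80 = 8850.1 m.
Barometric formula: P = P₀ exp(−z/H).
z/H = 3360.0/8850.1 = 0.37966; exp(−0.37966) = 0.68409.
P = 952 × 0.68409 = 651.25 hPa.

P ≈ 651 hPa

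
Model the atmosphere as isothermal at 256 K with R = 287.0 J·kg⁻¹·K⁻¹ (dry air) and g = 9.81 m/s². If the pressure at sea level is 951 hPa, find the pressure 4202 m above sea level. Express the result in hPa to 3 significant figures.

Scale height: H = RT/g = 287.0 × 256 / 9.81 = 7489.5 m.
Barometric formula: P = P₀ exp(−z/H).
z/H = 4202.0/7489.5 = 0.56105; exp(−0.56105) = 0.57061.
P = 951 × 0.57061 = 542.65 hPa.

P ≈ 543 hPa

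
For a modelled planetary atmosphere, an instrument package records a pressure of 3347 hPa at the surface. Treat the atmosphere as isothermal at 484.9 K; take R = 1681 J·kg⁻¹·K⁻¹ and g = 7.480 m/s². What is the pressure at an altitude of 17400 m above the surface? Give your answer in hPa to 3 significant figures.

Scale height: H = RT/g = 1681 × 484.9 / 7.480 = 108970 m.
Barometric formula: P = P₀ exp(−z/H).
z/H = 17400/108970 = 0.15968; exp(−0.15968) = 0.85242.
P = 3347 × 0.85242 = 2853.0 hPa.

P ≈ 2850 hPa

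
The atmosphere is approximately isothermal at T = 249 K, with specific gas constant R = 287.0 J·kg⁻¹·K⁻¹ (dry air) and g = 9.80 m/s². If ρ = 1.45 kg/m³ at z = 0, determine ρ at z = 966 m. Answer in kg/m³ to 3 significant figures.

ρ ≈ 1.27 kg/m³

Scale height: H = RT/g = 287.0 × 249 / 9.80 = 7292.1 m.
In an isothermal atmosphere, density decays like pressure: ρ = ρ₀ exp(−z/H).
z/H = 966.00/7292.1 = 0.13247; exp(−0.13247) = 0.87593.
ρ = 1.45 × 0.87593 = 1.2701 kg/m³.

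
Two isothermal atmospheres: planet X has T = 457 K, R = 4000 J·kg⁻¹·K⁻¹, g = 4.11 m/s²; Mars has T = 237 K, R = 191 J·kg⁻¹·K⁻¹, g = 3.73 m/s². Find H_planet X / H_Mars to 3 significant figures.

H = RT/g for each body.
H_planet X = 4000 × 457 / 4.11 = 444770 m.
H_Mars = 191 × 237 / 3.73 = 12136 m.
H_planet X/H_Mars = 444770/12136 = 36.649.

H_planet X/H_Mars ≈ 36.6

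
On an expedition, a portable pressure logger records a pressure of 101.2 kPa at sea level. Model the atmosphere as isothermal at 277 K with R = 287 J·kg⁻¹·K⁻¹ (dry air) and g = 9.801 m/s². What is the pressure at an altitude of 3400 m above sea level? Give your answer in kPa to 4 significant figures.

Scale height: H = RT/g = 287 × 277 / 9.801 = 8111.3 m.
Barometric formula: P = P₀ exp(−z/H).
z/H = 3400.0/8111.3 = 0.41917; exp(−0.41917) = 0.65759.
P = 101.2 × 0.65759 = 66.548 kPa.

P ≈ 66.55 kPa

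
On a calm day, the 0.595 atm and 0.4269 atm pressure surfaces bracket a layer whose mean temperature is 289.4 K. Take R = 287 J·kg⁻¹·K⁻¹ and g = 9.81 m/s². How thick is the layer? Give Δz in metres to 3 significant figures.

Δz ≈ 2810 m

Hypsometric equation: Δz = (R T̄/g) ln(P₁/P₂).
R T̄/g = 287 × 289.4 / 9.81 = 8466.6 m.
ln(0.595/0.4269) = ln(1.3938) = 0.33203.
Δz = 8466.6 × 0.33203 = 2811.2 m.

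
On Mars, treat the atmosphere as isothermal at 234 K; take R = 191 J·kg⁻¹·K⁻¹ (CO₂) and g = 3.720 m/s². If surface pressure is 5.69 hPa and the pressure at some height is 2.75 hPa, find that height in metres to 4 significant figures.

z ≈ 8736 m

Scale height: H = RT/g = 191 × 234 / 3.720 = 12015 m.
Invert the barometric formula: z = H ln(P₀/P).
P₀/P = 5.69/2.75 = 2.0691; ln(2.0691) = 0.72711.
z = 12015 × 0.72711 = 8736.2 m.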